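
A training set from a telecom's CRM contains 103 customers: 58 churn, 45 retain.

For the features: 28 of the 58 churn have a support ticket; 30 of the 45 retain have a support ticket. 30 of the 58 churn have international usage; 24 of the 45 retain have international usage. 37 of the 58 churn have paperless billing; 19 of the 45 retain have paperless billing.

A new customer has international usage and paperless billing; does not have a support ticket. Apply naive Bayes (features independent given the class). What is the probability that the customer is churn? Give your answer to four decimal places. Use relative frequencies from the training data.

churn: (58/103) × (30/58) × (30/58) × (37/58) ≈ 0.0961061
retain: (45/103) × (15/45) × (24/45) × (19/45) ≈ 0.032794
P(churn | x) = 0.0961061 / 0.1289001 ≈ 0.7456

0.7456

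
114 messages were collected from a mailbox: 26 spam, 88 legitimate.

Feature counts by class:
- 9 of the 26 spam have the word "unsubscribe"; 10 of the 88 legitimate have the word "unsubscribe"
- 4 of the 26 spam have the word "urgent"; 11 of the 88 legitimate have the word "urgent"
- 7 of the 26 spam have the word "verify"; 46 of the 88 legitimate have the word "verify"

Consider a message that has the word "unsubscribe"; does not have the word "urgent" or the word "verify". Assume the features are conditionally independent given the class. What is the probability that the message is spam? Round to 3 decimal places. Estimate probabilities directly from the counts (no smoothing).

spam: (26/114) × (9/26) × (22/26) × (19/26) ≈ 0.0488166
legitimate: (88/114) × (10/88) × (77/88) × (42/88) ≈ 0.0366328
P(spam | x) = 0.0488166 / 0.0854494 ≈ 0.571

0.571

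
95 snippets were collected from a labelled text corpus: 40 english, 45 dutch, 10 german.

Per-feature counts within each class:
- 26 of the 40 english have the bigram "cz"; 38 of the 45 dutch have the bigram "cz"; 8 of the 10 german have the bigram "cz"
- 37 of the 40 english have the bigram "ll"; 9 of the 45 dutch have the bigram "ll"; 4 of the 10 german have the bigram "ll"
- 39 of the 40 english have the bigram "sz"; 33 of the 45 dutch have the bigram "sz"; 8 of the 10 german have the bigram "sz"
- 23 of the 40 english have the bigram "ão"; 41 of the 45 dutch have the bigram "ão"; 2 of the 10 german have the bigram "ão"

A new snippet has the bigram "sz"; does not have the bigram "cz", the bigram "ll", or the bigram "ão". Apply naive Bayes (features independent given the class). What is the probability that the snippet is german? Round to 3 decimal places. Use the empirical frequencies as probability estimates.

0.490

english: (40/95) × (14/40) × (3/40) × (39/40) × (17/40) ≈ 0.00457993
dutch: (45/95) × (7/45) × (36/45) × (33/45) × (4/45) ≈ 0.0038425
german: (10/95) × (2/10) × (6/10) × (8/10) × (8/10) ≈ 0.00808421
P(german | x) = 0.00808421 / 0.01650664 ≈ 0.490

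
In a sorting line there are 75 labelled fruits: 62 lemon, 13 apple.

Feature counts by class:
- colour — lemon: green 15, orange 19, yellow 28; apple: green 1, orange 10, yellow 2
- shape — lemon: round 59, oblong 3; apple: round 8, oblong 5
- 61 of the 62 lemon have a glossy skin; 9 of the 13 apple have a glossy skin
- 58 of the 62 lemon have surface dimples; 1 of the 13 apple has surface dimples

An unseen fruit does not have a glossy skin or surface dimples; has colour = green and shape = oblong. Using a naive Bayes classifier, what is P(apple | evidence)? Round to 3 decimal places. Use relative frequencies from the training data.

0.993

lemon: (62/75) × (15/62) × (3/62) × (1/62) × (4/62) ≈ 0.0000100702
apple: (13/75) × (1/13) × (5/13) × (4/13) × (12/13) ≈ 0.00145653
P(apple | x) = 0.00145653 / 0.0014666002 ≈ 0.993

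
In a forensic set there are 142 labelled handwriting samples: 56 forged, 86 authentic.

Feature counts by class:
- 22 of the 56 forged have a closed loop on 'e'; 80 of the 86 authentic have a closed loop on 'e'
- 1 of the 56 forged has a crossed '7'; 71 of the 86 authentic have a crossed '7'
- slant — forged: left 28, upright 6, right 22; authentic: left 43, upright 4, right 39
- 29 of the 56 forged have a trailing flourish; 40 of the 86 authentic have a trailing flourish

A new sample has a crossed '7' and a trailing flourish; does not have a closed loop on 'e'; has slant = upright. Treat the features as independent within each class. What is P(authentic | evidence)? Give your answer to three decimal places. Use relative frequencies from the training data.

0.761

forged: (56/142) × (34/56) × (1/56) × (6/56) × (29/56) ≈ 0.000237233
authentic: (86/142) × (6/86) × (71/86) × (4/86) × (40/86) ≈ 0.000754651
P(authentic | x) = 0.000754651 / 0.000991884 ≈ 0.761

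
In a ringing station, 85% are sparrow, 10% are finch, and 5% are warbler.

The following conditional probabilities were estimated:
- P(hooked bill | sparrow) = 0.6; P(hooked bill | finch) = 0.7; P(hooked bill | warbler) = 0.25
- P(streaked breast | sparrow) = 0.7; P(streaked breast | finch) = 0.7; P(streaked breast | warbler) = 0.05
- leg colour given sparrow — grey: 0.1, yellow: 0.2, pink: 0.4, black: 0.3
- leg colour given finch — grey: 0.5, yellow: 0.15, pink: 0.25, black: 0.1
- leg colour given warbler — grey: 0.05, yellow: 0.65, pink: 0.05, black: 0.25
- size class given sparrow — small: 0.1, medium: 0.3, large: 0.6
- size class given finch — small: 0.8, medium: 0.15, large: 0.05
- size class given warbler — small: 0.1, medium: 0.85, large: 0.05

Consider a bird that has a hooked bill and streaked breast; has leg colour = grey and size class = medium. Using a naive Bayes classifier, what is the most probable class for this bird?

sparrow: 0.85 × 0.6 × 0.7 × 0.1 × 0.3 = 0.01071
finch: 0.1 × 0.7 × 0.7 × 0.5 × 0.15 = 0.003675
warbler: 0.05 × 0.25 × 0.05 × 0.05 × 0.85 = 0.0000265625
Highest score → sparrow.

sparrow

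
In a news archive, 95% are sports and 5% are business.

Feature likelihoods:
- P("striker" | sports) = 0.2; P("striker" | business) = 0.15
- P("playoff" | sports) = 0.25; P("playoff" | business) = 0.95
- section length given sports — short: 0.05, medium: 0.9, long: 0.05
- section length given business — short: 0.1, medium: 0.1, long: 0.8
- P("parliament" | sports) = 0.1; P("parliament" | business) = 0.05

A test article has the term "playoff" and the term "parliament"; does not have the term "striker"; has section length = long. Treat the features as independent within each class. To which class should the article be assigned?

sports: 0.95 × (1−0.2) × 0.25 × 0.05 × 0.1 = 0.00095
business: 0.05 × (1−0.15) × 0.95 × 0.8 × 0.05 = 0.001615
Highest score → business.

business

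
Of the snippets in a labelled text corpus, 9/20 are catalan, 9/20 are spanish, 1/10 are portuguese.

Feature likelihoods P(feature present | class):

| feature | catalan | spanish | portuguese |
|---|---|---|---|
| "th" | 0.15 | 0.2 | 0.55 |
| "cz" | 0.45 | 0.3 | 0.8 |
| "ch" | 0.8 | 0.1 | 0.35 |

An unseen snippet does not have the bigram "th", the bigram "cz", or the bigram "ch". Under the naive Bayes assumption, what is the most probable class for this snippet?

spanish

catalan: 0.45 × (1−0.15) × (1−0.45) × (1−0.8) = 0.042075
spanish: 0.45 × (1−0.2) × (1−0.3) × (1−0.1) = 0.2268
portuguese: 0.1 × (1−0.55) × (1−0.8) × (1−0.35) = 0.00585
Highest score → spanish.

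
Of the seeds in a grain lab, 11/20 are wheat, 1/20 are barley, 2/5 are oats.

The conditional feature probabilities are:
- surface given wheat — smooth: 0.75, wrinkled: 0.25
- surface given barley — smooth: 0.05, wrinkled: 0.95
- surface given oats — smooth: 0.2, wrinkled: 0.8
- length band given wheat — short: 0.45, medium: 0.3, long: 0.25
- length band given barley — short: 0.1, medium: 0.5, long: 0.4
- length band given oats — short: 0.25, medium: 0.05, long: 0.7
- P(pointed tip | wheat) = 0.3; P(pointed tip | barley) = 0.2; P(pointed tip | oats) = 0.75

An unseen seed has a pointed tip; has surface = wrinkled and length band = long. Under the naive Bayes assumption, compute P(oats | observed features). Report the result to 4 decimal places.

0.9225

wheat: 0.55 × 0.25 × 0.25 × 0.3 = 0.0103125
barley: 0.05 × 0.95 × 0.4 × 0.2 = 0.0038
oats: 0.4 × 0.8 × 0.7 × 0.75 = 0.168
P(oats | x) = 0.168 / 0.1821125 ≈ 0.9225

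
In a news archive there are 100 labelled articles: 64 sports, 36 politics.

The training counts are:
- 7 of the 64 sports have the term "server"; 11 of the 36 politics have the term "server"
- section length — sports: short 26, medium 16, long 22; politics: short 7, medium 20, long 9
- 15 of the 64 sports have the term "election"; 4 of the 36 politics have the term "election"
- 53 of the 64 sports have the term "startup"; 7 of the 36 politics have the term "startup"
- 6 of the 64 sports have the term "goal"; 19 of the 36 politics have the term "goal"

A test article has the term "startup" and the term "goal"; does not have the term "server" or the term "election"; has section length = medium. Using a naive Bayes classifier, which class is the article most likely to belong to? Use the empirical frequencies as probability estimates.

sports: (64/100) × (57/64) × (16/64) × (49/64) × (53/64) × (6/64) = 0.008470287322998046875
politics: (36/100) × (25/36) × (20/36) × (32/36) × (7/36) × (19/36) ≈ 0.0126696
Highest score → politics.

politics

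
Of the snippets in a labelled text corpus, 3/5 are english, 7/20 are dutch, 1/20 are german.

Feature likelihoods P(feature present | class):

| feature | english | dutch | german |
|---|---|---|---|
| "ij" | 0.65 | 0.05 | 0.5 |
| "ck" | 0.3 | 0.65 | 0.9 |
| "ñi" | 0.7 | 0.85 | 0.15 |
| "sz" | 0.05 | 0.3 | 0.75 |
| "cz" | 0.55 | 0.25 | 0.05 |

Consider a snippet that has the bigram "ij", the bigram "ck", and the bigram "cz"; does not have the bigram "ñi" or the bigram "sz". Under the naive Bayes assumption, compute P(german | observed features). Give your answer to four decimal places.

0.0127

english: 0.6 × 0.65 × 0.3 × (1−0.7) × (1−0.05) × 0.55 = 0.01833975
dutch: 0.35 × 0.05 × 0.65 × (1−0.85) × (1−0.3) × 0.25 = 0.00029859375
german: 0.05 × 0.5 × 0.9 × (1−0.15) × (1−0.75) × 0.05 = 0.0002390625
P(german | x) = 0.0002390625 / 0.01887740625 ≈ 0.0127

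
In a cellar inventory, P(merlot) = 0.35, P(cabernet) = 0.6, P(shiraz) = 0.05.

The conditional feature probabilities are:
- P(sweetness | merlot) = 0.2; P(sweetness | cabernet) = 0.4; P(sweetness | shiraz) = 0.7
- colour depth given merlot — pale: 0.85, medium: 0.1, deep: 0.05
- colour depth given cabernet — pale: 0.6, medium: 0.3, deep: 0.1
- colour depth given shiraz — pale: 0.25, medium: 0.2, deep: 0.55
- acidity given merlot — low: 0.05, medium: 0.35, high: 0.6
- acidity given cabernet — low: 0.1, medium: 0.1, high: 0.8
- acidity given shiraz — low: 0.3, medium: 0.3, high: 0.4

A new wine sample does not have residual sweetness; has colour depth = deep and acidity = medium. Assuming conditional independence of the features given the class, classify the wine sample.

merlot: 0.35 × (1−0.2) × 0.05 × 0.35 = 0.0049
cabernet: 0.6 × (1−0.4) × 0.1 × 0.1 = 0.0036
shiraz: 0.05 × (1−0.7) × 0.55 × 0.3 = 0.002475
Highest score → merlot.

merlot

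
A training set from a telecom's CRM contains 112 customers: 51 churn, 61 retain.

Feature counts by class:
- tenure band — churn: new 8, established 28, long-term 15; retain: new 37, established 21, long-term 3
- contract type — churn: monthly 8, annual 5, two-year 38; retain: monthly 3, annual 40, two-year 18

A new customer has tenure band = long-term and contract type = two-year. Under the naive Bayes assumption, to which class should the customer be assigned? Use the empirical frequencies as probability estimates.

churn

churn: (51/112) × (15/51) × (38/51) ≈ 0.0997899
retain: (61/112) × (3/61) × (18/61) ≈ 0.00790398
Highest score → churn.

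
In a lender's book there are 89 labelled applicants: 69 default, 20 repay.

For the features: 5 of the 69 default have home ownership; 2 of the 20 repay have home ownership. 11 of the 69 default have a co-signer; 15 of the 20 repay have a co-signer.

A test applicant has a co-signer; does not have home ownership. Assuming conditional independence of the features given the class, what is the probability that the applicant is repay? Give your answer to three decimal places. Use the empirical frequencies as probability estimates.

0.570

default: (69/89) × (64/69) × (11/69) ≈ 0.114639
repay: (20/89) × (18/20) × (15/20) ≈ 0.151685
P(repay | x) = 0.151685 / 0.266324 ≈ 0.570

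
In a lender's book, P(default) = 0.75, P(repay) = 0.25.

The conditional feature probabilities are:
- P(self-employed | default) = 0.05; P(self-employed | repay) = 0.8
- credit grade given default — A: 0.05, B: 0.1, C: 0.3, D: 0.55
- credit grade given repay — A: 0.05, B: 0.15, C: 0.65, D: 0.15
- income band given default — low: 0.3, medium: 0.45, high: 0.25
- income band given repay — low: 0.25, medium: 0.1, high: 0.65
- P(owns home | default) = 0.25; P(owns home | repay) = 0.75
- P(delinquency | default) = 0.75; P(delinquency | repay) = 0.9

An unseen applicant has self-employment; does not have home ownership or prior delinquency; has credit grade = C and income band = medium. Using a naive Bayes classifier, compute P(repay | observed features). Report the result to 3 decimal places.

default: 0.75 × 0.05 × 0.3 × 0.45 × (1−0.25) × (1−0.75) = 0.00094921875
repay: 0.25 × 0.8 × 0.65 × 0.1 × (1−0.75) × (1−0.9) = 0.000325
P(repay | x) = 0.000325 / 0.00127421875 ≈ 0.255

0.255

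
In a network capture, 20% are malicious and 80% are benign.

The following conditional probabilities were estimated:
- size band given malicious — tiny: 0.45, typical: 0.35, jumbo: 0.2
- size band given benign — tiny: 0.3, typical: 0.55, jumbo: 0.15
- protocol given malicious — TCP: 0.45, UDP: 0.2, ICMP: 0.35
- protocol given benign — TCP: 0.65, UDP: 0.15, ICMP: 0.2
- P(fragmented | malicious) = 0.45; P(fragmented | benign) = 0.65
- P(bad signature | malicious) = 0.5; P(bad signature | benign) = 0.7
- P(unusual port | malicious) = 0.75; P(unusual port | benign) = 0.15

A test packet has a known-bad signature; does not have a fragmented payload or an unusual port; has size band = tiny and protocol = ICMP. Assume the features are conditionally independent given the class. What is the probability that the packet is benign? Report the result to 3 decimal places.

0.822

malicious: 0.2 × 0.45 × 0.35 × (1−0.45) × 0.5 × (1−0.75) = 0.002165625
benign: 0.8 × 0.3 × 0.2 × (1−0.65) × 0.7 × (1−0.15) = 0.009996
P(benign | x) = 0.009996 / 0.012161625 ≈ 0.822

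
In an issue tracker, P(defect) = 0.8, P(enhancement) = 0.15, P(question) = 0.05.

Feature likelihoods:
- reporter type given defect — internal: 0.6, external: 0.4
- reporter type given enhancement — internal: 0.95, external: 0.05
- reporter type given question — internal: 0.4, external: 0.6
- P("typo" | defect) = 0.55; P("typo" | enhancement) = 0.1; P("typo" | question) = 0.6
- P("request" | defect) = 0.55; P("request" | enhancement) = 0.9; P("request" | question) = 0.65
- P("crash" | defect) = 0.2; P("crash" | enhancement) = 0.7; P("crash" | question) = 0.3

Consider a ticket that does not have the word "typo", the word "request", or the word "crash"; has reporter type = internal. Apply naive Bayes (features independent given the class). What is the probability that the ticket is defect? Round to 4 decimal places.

0.9305

defect: 0.8 × 0.6 × (1−0.55) × (1−0.55) × (1−0.2) = 0.07776
enhancement: 0.15 × 0.95 × (1−0.1) × (1−0.9) × (1−0.7) = 0.0038475
question: 0.05 × 0.4 × (1−0.6) × (1−0.65) × (1−0.3) = 0.00196
P(defect | x) = 0.07776 / 0.0835675 ≈ 0.9305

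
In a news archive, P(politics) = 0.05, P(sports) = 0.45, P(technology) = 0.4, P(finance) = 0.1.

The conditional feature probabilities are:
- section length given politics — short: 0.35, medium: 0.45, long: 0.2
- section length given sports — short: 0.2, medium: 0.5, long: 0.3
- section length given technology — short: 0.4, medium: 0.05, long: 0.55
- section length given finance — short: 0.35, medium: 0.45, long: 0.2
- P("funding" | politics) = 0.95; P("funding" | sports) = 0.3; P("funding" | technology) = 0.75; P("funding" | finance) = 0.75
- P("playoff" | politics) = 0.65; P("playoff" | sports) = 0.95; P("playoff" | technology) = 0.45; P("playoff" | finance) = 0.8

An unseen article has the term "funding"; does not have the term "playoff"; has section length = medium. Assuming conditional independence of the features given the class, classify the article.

technology

politics: 0.05 × 0.45 × 0.95 × (1−0.65) = 0.00748125
sports: 0.45 × 0.5 × 0.3 × (1−0.95) = 0.003375
technology: 0.4 × 0.05 × 0.75 × (1−0.45) = 0.00825
finance: 0.1 × 0.45 × 0.75 × (1−0.8) = 0.00675
Highest score → technology.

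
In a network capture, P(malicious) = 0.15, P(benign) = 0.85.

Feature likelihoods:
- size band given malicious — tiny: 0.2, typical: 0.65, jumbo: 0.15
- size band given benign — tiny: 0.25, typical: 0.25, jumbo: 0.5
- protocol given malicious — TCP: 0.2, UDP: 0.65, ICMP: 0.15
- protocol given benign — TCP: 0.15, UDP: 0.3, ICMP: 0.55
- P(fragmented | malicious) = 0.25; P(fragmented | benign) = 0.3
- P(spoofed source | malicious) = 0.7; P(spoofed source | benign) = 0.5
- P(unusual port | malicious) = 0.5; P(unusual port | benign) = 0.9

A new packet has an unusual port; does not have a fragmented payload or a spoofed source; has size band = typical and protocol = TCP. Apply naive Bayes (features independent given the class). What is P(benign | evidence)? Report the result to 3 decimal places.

0.821

malicious: 0.15 × 0.65 × 0.2 × (1−0.25) × (1−0.7) × 0.5 = 0.00219375
benign: 0.85 × 0.25 × 0.15 × (1−0.3) × (1−0.5) × 0.9 = 0.010040625
P(benign | x) = 0.010040625 / 0.012234375 ≈ 0.821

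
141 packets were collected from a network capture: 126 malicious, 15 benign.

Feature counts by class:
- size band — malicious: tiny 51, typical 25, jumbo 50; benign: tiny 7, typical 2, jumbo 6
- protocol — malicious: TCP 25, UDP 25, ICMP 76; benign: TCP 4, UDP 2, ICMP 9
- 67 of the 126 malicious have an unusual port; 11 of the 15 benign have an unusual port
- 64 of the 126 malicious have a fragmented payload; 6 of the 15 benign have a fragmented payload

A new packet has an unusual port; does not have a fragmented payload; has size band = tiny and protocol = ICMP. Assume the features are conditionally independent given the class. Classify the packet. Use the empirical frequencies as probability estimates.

malicious: (126/141) × (51/126) × (76/126) × (67/126) × (62/126) ≈ 0.0570847
benign: (15/141) × (7/15) × (9/15) × (11/15) × (9/15) ≈ 0.0131064
Highest score → malicious.

malicious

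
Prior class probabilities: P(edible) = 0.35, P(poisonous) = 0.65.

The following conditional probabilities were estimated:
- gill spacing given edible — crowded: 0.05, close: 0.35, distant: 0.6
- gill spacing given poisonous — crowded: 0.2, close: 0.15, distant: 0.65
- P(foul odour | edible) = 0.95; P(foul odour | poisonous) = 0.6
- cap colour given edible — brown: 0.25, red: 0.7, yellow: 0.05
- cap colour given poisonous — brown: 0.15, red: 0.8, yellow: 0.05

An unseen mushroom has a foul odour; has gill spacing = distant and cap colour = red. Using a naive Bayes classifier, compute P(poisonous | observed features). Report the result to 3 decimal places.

0.592

edible: 0.35 × 0.6 × 0.95 × 0.7 = 0.13965
poisonous: 0.65 × 0.65 × 0.6 × 0.8 = 0.2028
P(poisonous | x) = 0.2028 / 0.34245 ≈ 0.592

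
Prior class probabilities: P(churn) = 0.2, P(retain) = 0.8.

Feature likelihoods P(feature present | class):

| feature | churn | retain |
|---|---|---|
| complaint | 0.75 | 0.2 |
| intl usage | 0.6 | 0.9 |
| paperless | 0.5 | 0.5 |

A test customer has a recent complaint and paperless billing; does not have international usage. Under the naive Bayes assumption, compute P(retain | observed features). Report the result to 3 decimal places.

0.211

churn: 0.2 × 0.75 × (1−0.6) × 0.5 = 0.03
retain: 0.8 × 0.2 × (1−0.9) × 0.5 = 0.008
P(retain | x) = 0.008 / 0.038 ≈ 0.211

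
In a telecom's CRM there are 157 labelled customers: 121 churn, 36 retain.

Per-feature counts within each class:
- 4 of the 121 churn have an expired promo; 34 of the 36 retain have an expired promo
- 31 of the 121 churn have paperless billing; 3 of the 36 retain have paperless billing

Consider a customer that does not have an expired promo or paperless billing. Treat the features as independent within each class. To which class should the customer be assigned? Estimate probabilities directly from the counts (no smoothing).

churn: (121/157) × (117/121) × (90/121) ≈ 0.554298
retain: (36/157) × (2/36) × (33/36) ≈ 0.0116773
Highest score → churn.

churn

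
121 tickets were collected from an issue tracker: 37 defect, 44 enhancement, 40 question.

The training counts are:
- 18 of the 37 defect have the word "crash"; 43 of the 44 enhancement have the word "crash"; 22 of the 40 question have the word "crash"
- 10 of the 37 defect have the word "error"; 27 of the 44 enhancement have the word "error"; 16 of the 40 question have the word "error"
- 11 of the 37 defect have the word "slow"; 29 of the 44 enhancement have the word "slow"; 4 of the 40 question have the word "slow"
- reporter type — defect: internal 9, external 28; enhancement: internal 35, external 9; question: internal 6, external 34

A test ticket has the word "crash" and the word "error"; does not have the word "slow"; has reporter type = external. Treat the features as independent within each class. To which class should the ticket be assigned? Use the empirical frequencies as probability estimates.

question

defect: (37/121) × (18/37) × (10/37) × (26/37) × (28/37) ≈ 0.0213803
enhancement: (44/121) × (43/44) × (27/44) × (15/44) × (9/44) ≈ 0.0152063
question: (40/121) × (22/40) × (16/40) × (36/40) × (34/40) ≈ 0.0556364
Highest score → question.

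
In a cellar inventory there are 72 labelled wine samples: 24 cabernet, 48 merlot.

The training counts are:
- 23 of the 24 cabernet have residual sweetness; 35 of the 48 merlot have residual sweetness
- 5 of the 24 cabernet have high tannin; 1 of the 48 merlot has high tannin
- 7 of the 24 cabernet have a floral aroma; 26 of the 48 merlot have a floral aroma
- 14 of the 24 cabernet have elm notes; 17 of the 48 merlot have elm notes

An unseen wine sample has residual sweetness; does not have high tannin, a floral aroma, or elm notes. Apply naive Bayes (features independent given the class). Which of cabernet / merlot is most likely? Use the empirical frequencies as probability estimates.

merlot

cabernet: (24/72) × (23/24) × (19/24) × (17/24) × (10/24) ≈ 0.0746387
merlot: (48/72) × (35/48) × (47/48) × (22/48) × (31/48) ≈ 0.140895
Highest score → merlot.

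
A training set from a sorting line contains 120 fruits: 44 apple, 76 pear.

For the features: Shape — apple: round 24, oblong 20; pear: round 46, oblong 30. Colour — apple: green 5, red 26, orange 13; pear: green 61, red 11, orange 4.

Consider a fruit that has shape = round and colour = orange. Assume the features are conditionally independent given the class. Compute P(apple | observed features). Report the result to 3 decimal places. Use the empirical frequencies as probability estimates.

apple: (44/120) × (24/44) × (13/44) ≈ 0.0590909
pear: (76/120) × (46/76) × (4/76) ≈ 0.0201754
P(apple | x) = 0.0590909 / 0.0792663 ≈ 0.745

0.745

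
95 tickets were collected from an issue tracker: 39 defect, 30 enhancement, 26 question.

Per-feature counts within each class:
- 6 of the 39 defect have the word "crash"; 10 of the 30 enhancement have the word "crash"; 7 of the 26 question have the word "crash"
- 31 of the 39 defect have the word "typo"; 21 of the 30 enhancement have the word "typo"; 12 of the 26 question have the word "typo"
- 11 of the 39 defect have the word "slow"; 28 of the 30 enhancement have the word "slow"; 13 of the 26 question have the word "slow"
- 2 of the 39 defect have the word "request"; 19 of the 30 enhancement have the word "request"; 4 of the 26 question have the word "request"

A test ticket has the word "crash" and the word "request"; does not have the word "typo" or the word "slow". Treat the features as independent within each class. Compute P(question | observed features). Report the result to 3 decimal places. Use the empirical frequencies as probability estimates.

defect: (39/95) × (6/39) × (8/39) × (28/39) × (2/39) ≈ 0.000476993
enhancement: (30/95) × (10/30) × (9/30) × (2/30) × (19/30) ≈ 0.00133333
question: (26/95) × (7/26) × (14/26) × (13/26) × (4/26) ≈ 0.00305201
P(question | x) = 0.00305201 / 0.004862333 ≈ 0.628

0.628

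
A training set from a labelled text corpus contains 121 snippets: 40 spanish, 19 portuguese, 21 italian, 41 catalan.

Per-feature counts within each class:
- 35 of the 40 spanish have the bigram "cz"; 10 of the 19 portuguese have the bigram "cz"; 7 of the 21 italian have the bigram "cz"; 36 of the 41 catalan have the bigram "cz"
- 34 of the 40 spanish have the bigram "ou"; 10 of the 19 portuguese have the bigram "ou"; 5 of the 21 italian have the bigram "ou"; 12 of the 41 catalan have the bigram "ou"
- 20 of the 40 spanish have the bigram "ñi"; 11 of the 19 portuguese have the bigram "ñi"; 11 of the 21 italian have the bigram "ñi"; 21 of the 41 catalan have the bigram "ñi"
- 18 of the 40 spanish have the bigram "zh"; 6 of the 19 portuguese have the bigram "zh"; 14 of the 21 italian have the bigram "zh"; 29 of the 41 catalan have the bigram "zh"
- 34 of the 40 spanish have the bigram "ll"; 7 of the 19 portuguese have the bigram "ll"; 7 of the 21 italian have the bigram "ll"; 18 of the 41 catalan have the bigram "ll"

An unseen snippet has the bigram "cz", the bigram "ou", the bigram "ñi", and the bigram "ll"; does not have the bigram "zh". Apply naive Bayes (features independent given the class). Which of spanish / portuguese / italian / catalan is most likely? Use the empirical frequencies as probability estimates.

spanish: (40/121) × (35/40) × (34/40) × (20/40) × (22/40) × (34/40) ≈ 0.0574716
portuguese: (19/121) × (10/19) × (10/19) × (11/19) × (13/19) × (7/19) ≈ 0.00634796
italian: (21/121) × (7/21) × (5/21) × (11/21) × (7/21) × (7/21) ≈ 0.000801667
catalan: (41/121) × (36/41) × (12/41) × (21/41) × (12/41) × (18/41) ≈ 0.00573107
Highest score → spanish.

spanish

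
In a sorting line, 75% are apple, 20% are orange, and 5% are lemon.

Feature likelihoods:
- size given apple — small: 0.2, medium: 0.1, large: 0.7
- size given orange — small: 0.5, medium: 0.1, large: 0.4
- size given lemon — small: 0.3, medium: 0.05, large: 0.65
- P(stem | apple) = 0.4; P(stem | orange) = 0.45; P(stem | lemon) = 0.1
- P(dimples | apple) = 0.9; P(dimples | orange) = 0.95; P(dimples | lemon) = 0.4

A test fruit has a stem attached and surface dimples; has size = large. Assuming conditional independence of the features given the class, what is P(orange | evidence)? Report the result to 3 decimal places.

0.152

apple: 0.75 × 0.7 × 0.4 × 0.9 = 0.189
orange: 0.2 × 0.4 × 0.45 × 0.95 = 0.0342
lemon: 0.05 × 0.65 × 0.1 × 0.4 = 0.0013
P(orange | x) = 0.0342 / 0.2245 ≈ 0.152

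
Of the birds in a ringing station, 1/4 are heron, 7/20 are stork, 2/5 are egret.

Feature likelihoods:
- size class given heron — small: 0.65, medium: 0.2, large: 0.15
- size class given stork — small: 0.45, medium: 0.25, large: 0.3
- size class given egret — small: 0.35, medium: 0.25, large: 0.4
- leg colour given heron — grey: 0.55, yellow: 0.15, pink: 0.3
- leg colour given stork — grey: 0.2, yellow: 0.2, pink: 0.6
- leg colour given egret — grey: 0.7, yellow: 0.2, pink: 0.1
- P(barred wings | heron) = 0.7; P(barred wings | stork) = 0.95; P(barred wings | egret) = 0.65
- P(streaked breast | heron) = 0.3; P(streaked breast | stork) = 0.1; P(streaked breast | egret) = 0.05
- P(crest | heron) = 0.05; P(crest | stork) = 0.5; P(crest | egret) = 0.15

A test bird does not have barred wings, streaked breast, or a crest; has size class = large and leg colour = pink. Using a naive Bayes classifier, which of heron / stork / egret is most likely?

egret

heron: 0.25 × 0.15 × 0.3 × (1−0.7) × (1−0.3) × (1−0.05) = 0.002244375
stork: 0.35 × 0.3 × 0.6 × (1−0.95) × (1−0.1) × (1−0.5) = 0.0014175
egret: 0.4 × 0.4 × 0.1 × (1−0.65) × (1−0.05) × (1−0.15) = 0.004522
Highest score → egret.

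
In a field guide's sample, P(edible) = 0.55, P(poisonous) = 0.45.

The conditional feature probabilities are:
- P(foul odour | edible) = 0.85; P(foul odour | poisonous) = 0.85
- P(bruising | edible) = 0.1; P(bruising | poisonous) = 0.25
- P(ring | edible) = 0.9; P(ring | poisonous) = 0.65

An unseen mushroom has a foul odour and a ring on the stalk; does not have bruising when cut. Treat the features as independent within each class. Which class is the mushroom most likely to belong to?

edible

edible: 0.55 × 0.85 × (1−0.1) × 0.9 = 0.378675
poisonous: 0.45 × 0.85 × (1−0.25) × 0.65 = 0.18646875
Highest score → edible.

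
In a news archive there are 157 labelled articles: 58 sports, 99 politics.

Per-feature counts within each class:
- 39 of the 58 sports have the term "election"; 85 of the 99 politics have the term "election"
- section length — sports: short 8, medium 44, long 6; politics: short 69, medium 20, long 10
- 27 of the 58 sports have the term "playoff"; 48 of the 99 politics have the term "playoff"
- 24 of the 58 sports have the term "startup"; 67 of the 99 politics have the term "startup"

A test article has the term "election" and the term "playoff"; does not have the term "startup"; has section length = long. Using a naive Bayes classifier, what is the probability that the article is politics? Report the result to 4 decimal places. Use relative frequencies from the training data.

0.5500

sports: (58/157) × (39/58) × (6/58) × (27/58) × (34/58) ≈ 0.00701253
politics: (99/157) × (85/99) × (10/99) × (48/99) × (32/99) ≈ 0.00857048
P(politics | x) = 0.00857048 / 0.01558301 ≈ 0.5500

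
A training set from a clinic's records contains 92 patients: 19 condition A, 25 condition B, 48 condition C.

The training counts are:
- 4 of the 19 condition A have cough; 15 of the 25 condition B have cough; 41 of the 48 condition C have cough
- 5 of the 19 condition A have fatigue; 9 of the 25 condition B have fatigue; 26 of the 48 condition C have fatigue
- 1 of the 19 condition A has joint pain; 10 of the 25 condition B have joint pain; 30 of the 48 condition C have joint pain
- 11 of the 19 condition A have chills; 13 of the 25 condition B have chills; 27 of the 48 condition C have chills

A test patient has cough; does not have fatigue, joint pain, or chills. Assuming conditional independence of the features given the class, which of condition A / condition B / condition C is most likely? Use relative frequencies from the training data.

condition C

condition A: (19/92) × (4/19) × (14/19) × (18/19) × (8/19) ≈ 0.0127791
condition B: (25/92) × (15/25) × (16/25) × (15/25) × (12/25) ≈ 0.0300522
condition C: (48/92) × (41/48) × (22/48) × (18/48) × (21/48) ≈ 0.033511
Highest score → condition C.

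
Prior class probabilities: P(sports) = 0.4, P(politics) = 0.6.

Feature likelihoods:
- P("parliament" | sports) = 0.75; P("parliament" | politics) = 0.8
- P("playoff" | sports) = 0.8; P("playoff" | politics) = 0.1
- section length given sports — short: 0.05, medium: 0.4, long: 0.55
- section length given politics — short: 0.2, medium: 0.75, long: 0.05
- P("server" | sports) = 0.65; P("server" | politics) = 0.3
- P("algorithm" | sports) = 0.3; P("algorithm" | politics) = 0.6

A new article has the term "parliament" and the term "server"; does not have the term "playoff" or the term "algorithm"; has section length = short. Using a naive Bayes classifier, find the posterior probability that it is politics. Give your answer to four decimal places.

0.8837

sports: 0.4 × 0.75 × (1−0.8) × 0.05 × 0.65 × (1−0.3) = 0.001365
politics: 0.6 × 0.8 × (1−0.1) × 0.2 × 0.3 × (1−0.6) = 0.010368
P(politics | x) = 0.010368 / 0.011733 ≈ 0.8837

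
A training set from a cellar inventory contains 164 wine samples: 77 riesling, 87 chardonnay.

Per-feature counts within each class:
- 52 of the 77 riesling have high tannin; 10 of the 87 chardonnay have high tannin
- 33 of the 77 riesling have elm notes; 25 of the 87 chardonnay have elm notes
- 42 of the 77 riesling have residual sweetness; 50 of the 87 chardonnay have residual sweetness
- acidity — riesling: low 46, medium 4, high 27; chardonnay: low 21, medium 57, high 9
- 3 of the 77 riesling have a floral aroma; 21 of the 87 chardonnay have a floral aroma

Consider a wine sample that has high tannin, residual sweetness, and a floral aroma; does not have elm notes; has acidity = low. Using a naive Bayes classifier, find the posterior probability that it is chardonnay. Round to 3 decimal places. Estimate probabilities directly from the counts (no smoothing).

0.387

riesling: (77/164) × (52/77) × (44/77) × (42/77) × (46/77) × (3/77) ≈ 0.00230026
chardonnay: (87/164) × (10/87) × (62/87) × (50/87) × (21/87) × (21/87) ≈ 0.00145506
P(chardonnay | x) = 0.00145506 / 0.00375532 ≈ 0.387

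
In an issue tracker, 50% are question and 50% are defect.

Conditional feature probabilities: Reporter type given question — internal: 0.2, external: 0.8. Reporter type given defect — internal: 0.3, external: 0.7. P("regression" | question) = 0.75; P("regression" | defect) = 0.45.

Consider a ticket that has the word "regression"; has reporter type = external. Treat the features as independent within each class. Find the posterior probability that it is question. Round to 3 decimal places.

0.656

question: 0.5 × 0.8 × 0.75 = 0.3
defect: 0.5 × 0.7 × 0.45 = 0.1575
P(question | x) = 0.3 / 0.4575 ≈ 0.656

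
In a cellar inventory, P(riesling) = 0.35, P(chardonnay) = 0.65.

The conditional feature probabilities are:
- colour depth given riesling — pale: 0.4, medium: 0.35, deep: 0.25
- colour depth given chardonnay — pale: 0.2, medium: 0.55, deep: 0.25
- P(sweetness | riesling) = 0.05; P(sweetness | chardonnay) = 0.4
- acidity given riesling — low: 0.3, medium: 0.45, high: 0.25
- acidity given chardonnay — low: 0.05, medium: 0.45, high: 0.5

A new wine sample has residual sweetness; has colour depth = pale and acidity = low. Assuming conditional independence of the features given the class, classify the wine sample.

riesling: 0.35 × 0.4 × 0.05 × 0.3 = 0.0021
chardonnay: 0.65 × 0.2 × 0.4 × 0.05 = 0.0026
Highest score → chardonnay.

chardonnay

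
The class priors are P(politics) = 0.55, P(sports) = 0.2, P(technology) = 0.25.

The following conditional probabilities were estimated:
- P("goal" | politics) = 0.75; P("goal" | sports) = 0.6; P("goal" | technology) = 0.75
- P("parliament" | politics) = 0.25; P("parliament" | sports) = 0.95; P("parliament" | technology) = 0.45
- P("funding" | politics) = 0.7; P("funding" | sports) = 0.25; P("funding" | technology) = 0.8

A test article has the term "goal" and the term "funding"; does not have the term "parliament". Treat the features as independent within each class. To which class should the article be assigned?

politics

politics: 0.55 × 0.75 × (1−0.25) × 0.7 = 0.2165625
sports: 0.2 × 0.6 × (1−0.95) × 0.25 = 0.0015
technology: 0.25 × 0.75 × (1−0.45) × 0.8 = 0.0825
Highest score → politics.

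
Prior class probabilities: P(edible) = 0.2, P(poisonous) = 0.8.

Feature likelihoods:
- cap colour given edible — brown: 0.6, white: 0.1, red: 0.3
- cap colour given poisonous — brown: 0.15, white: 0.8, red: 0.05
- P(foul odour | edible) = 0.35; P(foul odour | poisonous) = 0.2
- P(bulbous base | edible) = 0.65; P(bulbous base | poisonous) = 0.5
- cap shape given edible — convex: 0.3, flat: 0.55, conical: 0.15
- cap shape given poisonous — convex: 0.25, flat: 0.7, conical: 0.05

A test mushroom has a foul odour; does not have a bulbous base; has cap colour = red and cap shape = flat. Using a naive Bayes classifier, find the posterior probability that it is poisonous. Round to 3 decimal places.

edible: 0.2 × 0.3 × 0.35 × (1−0.65) × 0.55 = 0.0040425
poisonous: 0.8 × 0.05 × 0.2 × (1−0.5) × 0.7 = 0.0028
P(poisonous | x) = 0.0028 / 0.0068425 ≈ 0.409

0.409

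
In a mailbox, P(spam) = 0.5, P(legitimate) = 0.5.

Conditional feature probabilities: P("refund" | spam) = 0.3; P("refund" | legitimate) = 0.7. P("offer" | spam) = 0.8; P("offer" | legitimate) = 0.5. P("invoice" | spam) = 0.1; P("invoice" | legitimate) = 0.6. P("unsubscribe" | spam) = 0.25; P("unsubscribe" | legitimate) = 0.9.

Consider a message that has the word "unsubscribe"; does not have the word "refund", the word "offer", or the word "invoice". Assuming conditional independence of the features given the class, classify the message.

spam: 0.5 × (1−0.3) × (1−0.8) × (1−0.1) × 0.25 = 0.01575
legitimate: 0.5 × (1−0.7) × (1−0.5) × (1−0.6) × 0.9 = 0.027
Highest score → legitimate.

legitimate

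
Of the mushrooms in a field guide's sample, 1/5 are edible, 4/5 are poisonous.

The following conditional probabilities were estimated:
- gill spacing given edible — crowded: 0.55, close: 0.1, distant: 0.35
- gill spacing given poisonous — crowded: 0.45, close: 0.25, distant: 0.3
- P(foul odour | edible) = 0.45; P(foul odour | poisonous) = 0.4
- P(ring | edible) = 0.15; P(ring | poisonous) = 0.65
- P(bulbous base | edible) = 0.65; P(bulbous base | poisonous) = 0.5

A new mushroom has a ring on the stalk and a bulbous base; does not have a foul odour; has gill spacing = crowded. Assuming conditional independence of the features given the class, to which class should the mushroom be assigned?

poisonous

edible: 0.2 × 0.55 × (1−0.45) × 0.15 × 0.65 = 0.00589875
poisonous: 0.8 × 0.45 × (1−0.4) × 0.65 × 0.5 = 0.0702
Highest score → poisonous.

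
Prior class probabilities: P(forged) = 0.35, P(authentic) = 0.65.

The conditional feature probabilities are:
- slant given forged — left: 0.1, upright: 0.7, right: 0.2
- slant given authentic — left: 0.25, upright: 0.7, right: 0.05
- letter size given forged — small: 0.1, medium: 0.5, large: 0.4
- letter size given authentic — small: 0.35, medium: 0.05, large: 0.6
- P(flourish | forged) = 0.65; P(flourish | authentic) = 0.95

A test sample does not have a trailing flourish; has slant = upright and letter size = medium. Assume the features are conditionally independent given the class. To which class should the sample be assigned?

forged

forged: 0.35 × 0.7 × 0.5 × (1−0.65) = 0.042875
authentic: 0.65 × 0.7 × 0.05 × (1−0.95) = 0.0011375
Highest score → forged.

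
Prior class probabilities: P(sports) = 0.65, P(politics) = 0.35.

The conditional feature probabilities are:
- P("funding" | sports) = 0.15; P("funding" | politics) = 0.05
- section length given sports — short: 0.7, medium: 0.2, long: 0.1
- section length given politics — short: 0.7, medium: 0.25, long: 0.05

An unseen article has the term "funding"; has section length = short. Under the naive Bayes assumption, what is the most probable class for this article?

sports: 0.65 × 0.15 × 0.7 = 0.06825
politics: 0.35 × 0.05 × 0.7 = 0.01225
Highest score → sports.

sports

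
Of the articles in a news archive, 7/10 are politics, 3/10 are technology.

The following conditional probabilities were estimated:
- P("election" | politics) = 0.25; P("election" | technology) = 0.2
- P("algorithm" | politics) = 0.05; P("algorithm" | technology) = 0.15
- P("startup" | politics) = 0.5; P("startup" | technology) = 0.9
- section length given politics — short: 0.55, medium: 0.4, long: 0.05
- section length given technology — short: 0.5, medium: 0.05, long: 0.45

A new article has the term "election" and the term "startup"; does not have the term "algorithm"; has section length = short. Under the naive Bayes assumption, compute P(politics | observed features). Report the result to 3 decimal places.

politics: 0.7 × 0.25 × (1−0.05) × 0.5 × 0.55 = 0.04571875
technology: 0.3 × 0.2 × (1−0.15) × 0.9 × 0.5 = 0.02295
P(politics | x) = 0.04571875 / 0.06866875 ≈ 0.666

0.666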